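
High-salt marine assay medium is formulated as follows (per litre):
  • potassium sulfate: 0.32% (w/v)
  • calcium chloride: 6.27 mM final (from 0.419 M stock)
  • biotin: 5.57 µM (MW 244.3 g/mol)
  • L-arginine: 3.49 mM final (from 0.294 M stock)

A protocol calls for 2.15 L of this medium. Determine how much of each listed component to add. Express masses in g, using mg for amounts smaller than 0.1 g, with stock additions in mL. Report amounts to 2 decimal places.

potassium sulfate 6.88 g; calcium chloride 32.17 mL; biotin 2.93 mg; L-arginine 25.52 mL

Working volume: 2.15 L.
potassium sulfate: 0.32% w/v = 3.2 g/L → 3.2 × 2.15 L = 6.88 g
calcium chloride: V = C2·V2/C1 = 6.27 mM × 2150 mL ÷ 419 mM = 32.17 mL
biotin: 5.57 µmol/L × 244.3 g/mol × 2.15 L ÷ 1000 = 2.93 mg
L-arginine: V = C2·V2/C1 = 3.49 mM × 2150 mL ÷ 294 mM = 25.52 mL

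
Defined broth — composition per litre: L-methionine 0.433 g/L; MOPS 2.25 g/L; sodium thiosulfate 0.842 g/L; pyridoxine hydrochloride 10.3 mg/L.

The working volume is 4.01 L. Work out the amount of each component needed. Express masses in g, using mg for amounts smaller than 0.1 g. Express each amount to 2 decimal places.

L-methionine 1.74 g; MOPS 9.02 g; sodium thiosulfate 3.38 g; pyridoxine hydrochloride 41.30 mg

Scale factor relative to 1 L: 4.01.
L-methionine: 0.433 g/L × 4.01 L = 1.74 g
MOPS: 2.25 g/L × 4.01 L = 9.02 g
sodium thiosulfate: 0.842 g/L × 4.01 L = 3.38 g
pyridoxine hydrochloride: 10.3 mg/L × 4.01 L = 41.30 mg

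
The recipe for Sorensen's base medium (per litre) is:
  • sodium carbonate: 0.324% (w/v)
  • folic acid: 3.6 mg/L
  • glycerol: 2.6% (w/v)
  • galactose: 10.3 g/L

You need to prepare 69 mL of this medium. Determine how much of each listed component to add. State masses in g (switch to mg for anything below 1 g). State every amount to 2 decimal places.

sodium carbonate 223.56 mg; folic acid 0.25 mg; glycerol 1.79 g; galactose 710.70 mg

Scale factor relative to 1 L: 0.069.
sodium carbonate: 0.324% w/v = 3.24 g/L → 3.24 × 0.069 L = 0.22356 g = 223.56 mg
folic acid: 3.6 mg/L × 0.069 L = 0.25 mg
glycerol: 2.6% w/v = 26 g/L → 26 × 0.069 L = 1.79 g
galactose: 10.3 g/L × 0.069 L = 0.7107 g = 710.70 mg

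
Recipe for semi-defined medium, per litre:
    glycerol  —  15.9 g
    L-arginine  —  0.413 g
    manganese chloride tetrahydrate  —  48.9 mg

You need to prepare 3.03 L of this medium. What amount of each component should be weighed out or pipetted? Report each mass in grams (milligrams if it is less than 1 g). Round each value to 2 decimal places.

glycerol 48.18 g; L-arginine 1.25 g; manganese chloride tetrahydrate 148.17 mg

Ratio of target to recipe volume: 3030 / 1000 = 3.03.
glycerol: 15.9 g × (3030 mL / 1000 mL) = 48.18 g
L-arginine: 0.413 g × (3030 mL / 1000 mL) = 1.25 g
manganese chloride tetrahydrate: 48.9 mg × (3030 mL / 1000 mL) = 148.17 mg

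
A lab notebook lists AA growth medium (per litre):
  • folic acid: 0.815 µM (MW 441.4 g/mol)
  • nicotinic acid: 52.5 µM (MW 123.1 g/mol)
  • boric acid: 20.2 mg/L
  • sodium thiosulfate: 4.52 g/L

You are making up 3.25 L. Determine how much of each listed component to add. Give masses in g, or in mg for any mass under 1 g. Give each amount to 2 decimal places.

folic acid 1.17 mg; nicotinic acid 21.00 mg; boric acid 65.65 mg; sodium thiosulfate 14.69 g

Scale factor relative to 1 L: 3.25.
folic acid: 0.815 µmol/L × 441.4 g/mol × 3.25 L ÷ 1000 = 1.17 mg
nicotinic acid: 52.5 µmol/L × 123.1 g/mol × 3.25 L ÷ 1000 = 21.00 mg
boric acid: 20.2 mg/L × 3.25 L = 65.65 mg
sodium thiosulfate: 4.52 g/L × 3.25 L = 14.69 g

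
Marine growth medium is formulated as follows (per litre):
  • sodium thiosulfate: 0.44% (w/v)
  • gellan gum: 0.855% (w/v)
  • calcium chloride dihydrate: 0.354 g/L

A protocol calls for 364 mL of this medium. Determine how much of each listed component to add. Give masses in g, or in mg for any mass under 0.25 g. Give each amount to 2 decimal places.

Target volume = 364 mL = 0.364 L.
sodium thiosulfate: 0.44 g per 100 mL × 364 mL ÷ 100 = 1.60 g
gellan gum: 0.855 g per 100 mL × 364 mL ÷ 100 = 3.11 g
calcium chloride dihydrate: 0.354 g/L × 0.364 L = 0.128856 g = 128.86 mg

sodium thiosulfate 1.60 g; gellan gum 3.11 g; calcium chloride dihydrate 128.86 mg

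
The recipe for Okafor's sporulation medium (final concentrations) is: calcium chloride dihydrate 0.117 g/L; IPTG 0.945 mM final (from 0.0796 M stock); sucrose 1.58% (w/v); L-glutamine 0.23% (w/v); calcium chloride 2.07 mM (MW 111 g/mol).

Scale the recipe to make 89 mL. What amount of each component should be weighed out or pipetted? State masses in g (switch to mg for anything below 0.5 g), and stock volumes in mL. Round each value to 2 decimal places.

Target volume = 89 mL = 0.089 L.
calcium chloride dihydrate: 0.117 g/L × 0.089 L = 0.010413 g = 10.41 mg
IPTG: V = C2·V2/C1 = 0.945 mM × 89 mL ÷ 79.6 mM = 1.06 mL
sucrose: 1.58 g per 100 mL × 89 mL ÷ 100 = 1.41 g
L-glutamine: 0.23% w/v = 2.3 g/L → 2.3 × 0.089 L = 0.2047 g = 204.70 mg
calcium chloride: 2.07 mmol/L × 111 mg/mmol × 0.089 L = 20.45 mg

calcium chloride dihydrate 10.41 mg; IPTG 1.06 mL; sucrose 1.41 g; L-glutamine 204.70 mg; calcium chloride 20.45 mg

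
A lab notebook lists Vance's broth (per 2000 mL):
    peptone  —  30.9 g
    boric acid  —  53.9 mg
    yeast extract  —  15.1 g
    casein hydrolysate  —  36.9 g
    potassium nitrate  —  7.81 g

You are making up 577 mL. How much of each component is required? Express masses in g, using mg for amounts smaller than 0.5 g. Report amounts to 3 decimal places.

Scale factor = 577 mL / 2000 mL = 0.2885.
peptone: 30.9 g × (577 mL / 2000 mL) = 8.915 g
boric acid: 53.9 mg × (577 mL / 2000 mL) = 15.550 mg
yeast extract: 15.1 g × (577 mL / 2000 mL) = 4.356 g
casein hydrolysate: 36.9 g × (577 mL / 2000 mL) = 10.646 g
potassium nitrate: 7.81 g × (577 mL / 2000 mL) = 2.253 g

peptone 8.915 g; boric acid 15.550 mg; yeast extract 4.356 g; casein hydrolysate 10.646 g; potassium nitrate 2.253 g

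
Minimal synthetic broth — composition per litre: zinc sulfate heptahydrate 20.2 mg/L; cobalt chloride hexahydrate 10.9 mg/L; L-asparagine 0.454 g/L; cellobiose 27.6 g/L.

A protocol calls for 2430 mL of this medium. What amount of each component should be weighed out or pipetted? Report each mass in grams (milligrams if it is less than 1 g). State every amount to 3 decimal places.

zinc sulfate heptahydrate 49.086 mg; cobalt chloride hexahydrate 26.487 mg; L-asparagine 1.103 g; cellobiose 67.068 g

Target volume = 2430 mL = 2.43 L.
zinc sulfate heptahydrate: 20.2 mg/L × 2.43 L = 49.086 mg
cobalt chloride hexahydrate: 10.9 mg/L × 2.43 L = 26.487 mg
L-asparagine: 0.454 g/L × 2.43 L = 1.103 g
cellobiose: 27.6 g/L × 2.43 L = 67.068 g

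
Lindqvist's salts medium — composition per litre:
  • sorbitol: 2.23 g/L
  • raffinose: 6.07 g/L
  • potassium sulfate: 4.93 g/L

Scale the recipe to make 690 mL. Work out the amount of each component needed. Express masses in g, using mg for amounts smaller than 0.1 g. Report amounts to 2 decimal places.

Working volume: 690 mL = 0.69 L.
sorbitol: 2.23 g/L × 0.69 L = 1.54 g
raffinose: 6.07 g/L × 0.69 L = 4.19 g
potassium sulfate: 4.93 g/L × 0.69 L = 3.40 g

sorbitol 1.54 g; raffinose 4.19 g; potassium sulfate 3.40 g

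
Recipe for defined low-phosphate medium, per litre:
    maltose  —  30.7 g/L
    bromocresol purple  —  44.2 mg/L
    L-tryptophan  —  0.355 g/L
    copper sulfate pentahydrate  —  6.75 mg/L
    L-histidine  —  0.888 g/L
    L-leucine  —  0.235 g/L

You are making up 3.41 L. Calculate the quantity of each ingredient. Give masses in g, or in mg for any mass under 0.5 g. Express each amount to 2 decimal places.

maltose 104.69 g; bromocresol purple 150.72 mg; L-tryptophan 1.21 g; copper sulfate pentahydrate 23.02 mg; L-histidine 3.03 g; L-leucine 0.80 g

Scale factor relative to 1 L: 3.41.
maltose: 30.7 g/L × 3.41 L = 104.69 g
bromocresol purple: 44.2 mg/L × 3.41 L = 150.72 mg
L-tryptophan: 0.355 g/L × 3.41 L = 1.21 g
copper sulfate pentahydrate: 6.75 mg/L × 3.41 L = 23.02 mg
L-histidine: 0.888 g/L × 3.41 L = 3.03 g
L-leucine: 0.235 g/L × 3.41 L = 0.80 g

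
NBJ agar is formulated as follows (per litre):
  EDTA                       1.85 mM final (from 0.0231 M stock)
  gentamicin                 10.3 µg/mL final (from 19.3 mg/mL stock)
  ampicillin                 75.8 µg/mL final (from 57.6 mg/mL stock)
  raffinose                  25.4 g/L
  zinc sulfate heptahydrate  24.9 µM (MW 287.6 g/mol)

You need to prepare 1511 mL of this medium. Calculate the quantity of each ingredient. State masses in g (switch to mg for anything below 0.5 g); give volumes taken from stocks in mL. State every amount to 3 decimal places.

EDTA 121.011 mL; gentamicin 0.806 mL; ampicillin 1.988 mL; raffinose 38.379 g; zinc sulfate heptahydrate 10.821 mg

Target volume = 1511 mL = 1.511 L.
EDTA: V = C2·V2/C1 = 1.85 mM × 1511 mL ÷ 23.1 mM = 121.011 mL
gentamicin: dilute stock: 10.3 µg/mL × 1511 mL ÷ 19300 µg/mL = 0.806 mL
ampicillin: V = C2·V2/C1 = 75.8 µg/mL × 1511 mL ÷ 57600 µg/mL = 1.988 mL
raffinose: 25.4 g/L × 1.511 L = 38.379 g
zinc sulfate heptahydrate: 24.9 µmol/L × 287.6 g/mol × 1.511 L ÷ 1000 = 10.821 mg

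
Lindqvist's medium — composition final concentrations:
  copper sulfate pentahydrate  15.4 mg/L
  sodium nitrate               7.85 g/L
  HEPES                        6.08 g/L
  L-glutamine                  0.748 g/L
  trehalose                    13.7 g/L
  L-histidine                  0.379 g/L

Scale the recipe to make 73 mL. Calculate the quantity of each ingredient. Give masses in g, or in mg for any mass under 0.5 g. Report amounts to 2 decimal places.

Working volume: 73 mL = 0.073 L.
copper sulfate pentahydrate: 15.4 mg/L × 0.073 L = 1.12 mg
sodium nitrate: 7.85 g/L × 0.073 L = 0.57 g
HEPES: 6.08 g/L × 0.073 L = 0.44384 g = 443.84 mg
L-glutamine: 0.748 g/L × 0.073 L = 0.054604 g = 54.60 mg
trehalose: 13.7 g/L × 0.073 L = 1.00 g
L-histidine: 0.379 g/L × 0.073 L = 0.027667 g = 27.67 mg

copper sulfate pentahydrate 1.12 mg; sodium nitrate 0.57 g; HEPES 443.84 mg; L-glutamine 54.60 mg; trehalose 1.00 g; L-histidine 27.67 mg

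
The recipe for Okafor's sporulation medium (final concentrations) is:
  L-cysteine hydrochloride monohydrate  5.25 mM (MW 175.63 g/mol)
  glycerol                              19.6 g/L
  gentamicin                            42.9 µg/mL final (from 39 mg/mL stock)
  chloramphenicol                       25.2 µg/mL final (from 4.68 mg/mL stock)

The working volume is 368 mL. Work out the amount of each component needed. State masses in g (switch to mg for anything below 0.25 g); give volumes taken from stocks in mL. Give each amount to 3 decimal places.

L-cysteine hydrochloride monohydrate 0.339 g; glycerol 7.213 g; gentamicin 0.405 mL; chloramphenicol 1.982 mL

Target volume = 368 mL = 0.368 L.
L-cysteine hydrochloride monohydrate: 5.25 mmol/L × 175.63 g/mol × 0.368 L ÷ 1000 = 0.339 g
glycerol: 19.6 g/L × 0.368 L = 7.213 g
gentamicin: C1V1 = C2V2 → 42.9 µg/mL × 368 mL ÷ 39000 µg/mL = 0.405 mL
chloramphenicol: C1V1 = C2V2 → 25.2 µg/mL × 368 mL ÷ 4680 µg/mL = 1.982 mL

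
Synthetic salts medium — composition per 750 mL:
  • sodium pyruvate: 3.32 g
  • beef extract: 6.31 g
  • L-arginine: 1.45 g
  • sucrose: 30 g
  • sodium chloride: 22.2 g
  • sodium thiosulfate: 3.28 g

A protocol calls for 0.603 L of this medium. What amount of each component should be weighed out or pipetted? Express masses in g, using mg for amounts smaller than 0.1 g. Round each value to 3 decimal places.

Ratio of target to recipe volume: 603 / 750 = 0.804.
sodium pyruvate: 3.32 g × (603 mL / 750 mL) = 2.669 g
beef extract: 6.31 g × (603 mL / 750 mL) = 5.073 g
L-arginine: 1.45 g × (603 mL / 750 mL) = 1.166 g
sucrose: 30 g × (603 mL / 750 mL) = 24.120 g
sodium chloride: 22.2 g × (603 mL / 750 mL) = 17.849 g
sodium thiosulfate: 3.28 g × (603 mL / 750 mL) = 2.637 g

sodium pyruvate 2.669 g; beef extract 5.073 g; L-arginine 1.166 g; sucrose 24.120 g; sodium chloride 17.849 g; sodium thiosulfate 2.637 g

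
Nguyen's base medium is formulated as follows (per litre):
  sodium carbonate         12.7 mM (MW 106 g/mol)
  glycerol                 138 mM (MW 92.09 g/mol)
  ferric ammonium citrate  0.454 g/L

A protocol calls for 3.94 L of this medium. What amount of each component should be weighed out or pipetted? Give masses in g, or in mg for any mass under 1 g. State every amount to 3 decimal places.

sodium carbonate 5.304 g; glycerol 50.071 g; ferric ammonium citrate 1.789 g

Scale factor relative to 1 L: 3.94.
sodium carbonate: 12.7 mmol/L × 106 g/mol × 3.94 L ÷ 1000 = 5.304 g
glycerol: 138 mmol/L × 92.09 g/mol × 3.94 L ÷ 1000 = 50.071 g
ferric ammonium citrate: 0.454 g/L × 3.94 L = 1.789 g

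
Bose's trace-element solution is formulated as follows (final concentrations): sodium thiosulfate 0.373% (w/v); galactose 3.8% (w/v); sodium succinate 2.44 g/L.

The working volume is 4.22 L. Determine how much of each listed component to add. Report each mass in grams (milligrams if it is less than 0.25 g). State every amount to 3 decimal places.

sodium thiosulfate 15.741 g; galactose 160.360 g; sodium succinate 10.297 g

Working volume: 4.22 L.
sodium thiosulfate: 0.373% w/v = 3.73 g/L → 3.73 × 4.22 L = 15.741 g
galactose: 3.8% w/v = 38 g/L → 38 × 4.22 L = 160.360 g
sodium succinate: 2.44 g/L × 4.22 L = 10.297 g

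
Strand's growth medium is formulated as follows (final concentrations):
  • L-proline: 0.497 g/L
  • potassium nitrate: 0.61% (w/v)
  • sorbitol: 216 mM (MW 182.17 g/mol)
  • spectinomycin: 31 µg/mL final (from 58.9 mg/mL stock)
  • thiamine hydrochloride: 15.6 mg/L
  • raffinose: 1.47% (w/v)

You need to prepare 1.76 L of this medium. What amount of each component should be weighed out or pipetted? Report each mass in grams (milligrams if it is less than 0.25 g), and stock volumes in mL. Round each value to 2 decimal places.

Scale factor relative to 1 L: 1.76.
L-proline: 0.497 g/L × 1.76 L = 0.87 g
potassium nitrate: 0.61 g per 100 mL × 1760 mL ÷ 100 = 10.74 g
sorbitol: 216 mmol/L × 182.17 g/mol × 1.76 L ÷ 1000 = 69.25 g
spectinomycin: V = C2·V2/C1 = 31 µg/mL × 1760 mL ÷ 58900 µg/mL = 0.93 mL
thiamine hydrochloride: 15.6 mg/L × 1.76 L = 27.46 mg
raffinose: 1.47% w/v = 14.7 g/L → 14.7 × 1.76 L = 25.87 g

L-proline 0.87 g; potassium nitrate 10.74 g; sorbitol 69.25 g; spectinomycin 0.93 mL; thiamine hydrochloride 27.46 mg; raffinose 25.87 g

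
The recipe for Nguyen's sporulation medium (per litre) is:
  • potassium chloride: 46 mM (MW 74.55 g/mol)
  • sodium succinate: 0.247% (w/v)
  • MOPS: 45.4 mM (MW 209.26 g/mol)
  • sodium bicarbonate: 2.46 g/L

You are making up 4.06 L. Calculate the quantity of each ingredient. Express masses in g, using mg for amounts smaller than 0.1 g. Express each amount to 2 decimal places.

Scale factor relative to 1 L: 4.06.
potassium chloride: 46 mmol/L × 74.55 g/mol × 4.06 L ÷ 1000 = 13.92 g
sodium succinate: 0.247 g per 100 mL × 4060 mL ÷ 100 = 10.03 g
MOPS: 45.4 mmol/L × 209.26 g/mol × 4.06 L ÷ 1000 = 38.57 g
sodium bicarbonate: 2.46 g/L × 4.06 L = 9.99 g

potassium chloride 13.92 g; sodium succinate 10.03 g; MOPS 38.57 g; sodium bicarbonate 9.99 g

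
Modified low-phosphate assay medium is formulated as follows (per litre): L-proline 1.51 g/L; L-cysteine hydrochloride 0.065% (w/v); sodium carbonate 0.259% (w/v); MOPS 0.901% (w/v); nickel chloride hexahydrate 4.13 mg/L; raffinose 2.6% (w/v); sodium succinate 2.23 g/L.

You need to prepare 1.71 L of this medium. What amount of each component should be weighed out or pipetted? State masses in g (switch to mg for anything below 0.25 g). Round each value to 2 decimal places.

L-proline 2.58 g; L-cysteine hydrochloride 1.11 g; sodium carbonate 4.43 g; MOPS 15.41 g; nickel chloride hexahydrate 7.06 mg; raffinose 44.46 g; sodium succinate 3.81 g

Working volume: 1.71 L.
L-proline: 1.51 g/L × 1.71 L = 2.58 g
L-cysteine hydrochloride: 0.065 g per 100 mL × 1710 mL ÷ 100 = 1.11 g
sodium carbonate: 0.259% w/v = 2.59 g/L → 2.59 × 1.71 L = 4.43 g
MOPS: 0.901% w/v = 9.01 g/L → 9.01 × 1.71 L = 15.41 g
nickel chloride hexahydrate: 4.13 mg/L × 1.71 L = 7.06 mg
raffinose: 2.6% w/v = 26 g/L → 26 × 1.71 L = 44.46 g
sodium succinate: 2.23 g/L × 1.71 L = 3.81 g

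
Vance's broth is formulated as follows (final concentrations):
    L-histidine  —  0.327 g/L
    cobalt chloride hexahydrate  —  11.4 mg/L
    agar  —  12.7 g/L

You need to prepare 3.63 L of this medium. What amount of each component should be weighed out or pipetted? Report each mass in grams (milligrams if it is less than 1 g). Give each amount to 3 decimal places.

Scale factor relative to 1 L: 3.63.
L-histidine: 0.327 g/L × 3.63 L = 1.187 g
cobalt chloride hexahydrate: 11.4 mg/L × 3.63 L = 41.382 mg
agar: 12.7 g/L × 3.63 L = 46.101 g

L-histidine 1.187 g; cobalt chloride hexahydrate 41.382 mg; agar 46.101 g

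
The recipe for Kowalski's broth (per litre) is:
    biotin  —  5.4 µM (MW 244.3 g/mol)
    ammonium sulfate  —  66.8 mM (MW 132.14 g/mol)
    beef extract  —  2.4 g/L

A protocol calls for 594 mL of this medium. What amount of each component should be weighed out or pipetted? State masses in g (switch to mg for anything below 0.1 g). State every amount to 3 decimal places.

Target volume = 594 mL = 0.594 L.
biotin: 5.4 µmol/L × 244.3 g/mol × 0.594 L ÷ 1000 = 0.784 mg
ammonium sulfate: 66.8 mmol/L × 132.14 g/mol × 0.594 L ÷ 1000 = 5.243 g
beef extract: 2.4 g/L × 0.594 L = 1.426 g

biotin 0.784 mg; ammonium sulfate 5.243 g; beef extract 1.426 g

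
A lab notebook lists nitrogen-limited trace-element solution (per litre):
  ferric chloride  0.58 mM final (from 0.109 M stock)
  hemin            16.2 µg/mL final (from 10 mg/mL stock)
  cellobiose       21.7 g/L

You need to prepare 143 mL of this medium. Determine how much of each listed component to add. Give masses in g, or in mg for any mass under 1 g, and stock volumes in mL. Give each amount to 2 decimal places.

ferric chloride 0.76 mL; hemin 0.23 mL; cellobiose 3.10 g

Target volume = 143 mL = 0.143 L.
ferric chloride: C1V1 = C2V2 → 0.58 mM × 143 mL ÷ 109 mM = 0.76 mL
hemin: dilute stock: 16.2 µg/mL × 143 mL ÷ 10000 µg/mL = 0.23 mL
cellobiose: 21.7 g/L × 0.143 L = 3.10 g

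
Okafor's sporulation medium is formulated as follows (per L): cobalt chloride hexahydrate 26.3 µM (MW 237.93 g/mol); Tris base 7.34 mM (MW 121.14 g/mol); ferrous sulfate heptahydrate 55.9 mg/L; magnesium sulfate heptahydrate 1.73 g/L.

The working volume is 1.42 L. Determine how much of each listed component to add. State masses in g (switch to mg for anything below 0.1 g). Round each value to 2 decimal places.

cobalt chloride hexahydrate 8.89 mg; Tris base 1.26 g; ferrous sulfate heptahydrate 79.38 mg; magnesium sulfate heptahydrate 2.46 g

Scale factor relative to 1 L: 1.42.
cobalt chloride hexahydrate: 26.3 µmol/L × 237.93 g/mol × 1.42 L ÷ 1000 = 8.89 mg
Tris base: 7.34 mmol/L × 121.14 g/mol × 1.42 L ÷ 1000 = 1.26 g
ferrous sulfate heptahydrate: 55.9 mg/L × 1.42 L = 79.38 mg
magnesium sulfate heptahydrate: 1.73 g/L × 1.42 L = 2.46 g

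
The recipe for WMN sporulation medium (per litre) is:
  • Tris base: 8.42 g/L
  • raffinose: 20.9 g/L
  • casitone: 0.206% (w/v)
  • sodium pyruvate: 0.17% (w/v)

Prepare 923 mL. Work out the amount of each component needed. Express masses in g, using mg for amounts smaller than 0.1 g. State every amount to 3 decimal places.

Tris base 7.772 g; raffinose 19.291 g; casitone 1.901 g; sodium pyruvate 1.569 g

Working volume: 923 mL = 0.923 L.
Tris base: 8.42 g/L × 0.923 L = 7.772 g
raffinose: 20.9 g/L × 0.923 L = 19.291 g
casitone: 0.206 g per 100 mL × 923 mL ÷ 100 = 1.901 g
sodium pyruvate: 0.17 g per 100 mL × 923 mL ÷ 100 = 1.569 g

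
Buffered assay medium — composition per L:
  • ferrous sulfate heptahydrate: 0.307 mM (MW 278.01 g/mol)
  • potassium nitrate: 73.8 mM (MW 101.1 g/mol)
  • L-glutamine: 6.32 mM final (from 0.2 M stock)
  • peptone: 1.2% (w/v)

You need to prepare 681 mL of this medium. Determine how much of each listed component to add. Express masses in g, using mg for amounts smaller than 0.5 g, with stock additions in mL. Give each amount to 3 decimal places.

Target volume = 681 mL = 0.681 L.
ferrous sulfate heptahydrate: 0.307 mmol/L × 278.01 mg/mmol × 0.681 L = 58.123 mg
potassium nitrate: 73.8 mmol/L × 101.1 g/mol × 0.681 L ÷ 1000 = 5.081 g
L-glutamine: C1V1 = C2V2 → 6.32 mM × 681 mL ÷ 200 mM = 21.520 mL
peptone: 1.2 g per 100 mL × 681 mL ÷ 100 = 8.172 g

ferrous sulfate heptahydrate 58.123 mg; potassium nitrate 5.081 g; L-glutamine 21.520 mL; peptone 8.172 g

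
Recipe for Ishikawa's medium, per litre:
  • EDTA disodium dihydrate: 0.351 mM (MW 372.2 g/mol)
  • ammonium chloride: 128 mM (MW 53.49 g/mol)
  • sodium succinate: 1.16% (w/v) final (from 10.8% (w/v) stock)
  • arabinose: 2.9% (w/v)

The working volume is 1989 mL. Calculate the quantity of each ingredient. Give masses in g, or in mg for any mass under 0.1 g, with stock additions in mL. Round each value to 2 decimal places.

Target volume = 1989 mL = 1.989 L.
EDTA disodium dihydrate: 0.351 mmol/L × 372.2 g/mol × 1.989 L ÷ 1000 = 0.26 g
ammonium chloride: 128 mmol/L × 53.49 g/mol × 1.989 L ÷ 1000 = 13.62 g
sodium succinate: dilute stock: 1.16% ÷ 10.8% × 1989 mL = 213.63 mL
arabinose: 2.9 g per 100 mL × 1989 mL ÷ 100 = 57.68 g

EDTA disodium dihydrate 0.26 g; ammonium chloride 13.62 g; sodium succinate 213.63 mL; arabinose 57.68 g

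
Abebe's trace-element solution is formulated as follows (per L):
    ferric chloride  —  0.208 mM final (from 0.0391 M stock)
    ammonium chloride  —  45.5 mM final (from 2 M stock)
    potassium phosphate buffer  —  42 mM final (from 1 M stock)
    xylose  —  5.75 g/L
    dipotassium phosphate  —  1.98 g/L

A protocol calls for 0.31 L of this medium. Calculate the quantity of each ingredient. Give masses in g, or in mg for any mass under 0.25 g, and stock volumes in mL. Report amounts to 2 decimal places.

Working volume: 0.31 L.
ferric chloride: dilute stock: 0.208 mM × 310 mL ÷ 39.1 mM = 1.65 mL
ammonium chloride: C1V1 = C2V2 → 45.5 mM × 310 mL ÷ 2000 mM = 7.05 mL
potassium phosphate buffer: C1V1 = C2V2 → 42 mM × 310 mL ÷ 1000 mM = 13.02 mL
xylose: 5.75 g/L × 0.31 L = 1.78 g
dipotassium phosphate: 1.98 g/L × 0.31 L = 0.61 g

ferric chloride 1.65 mL; ammonium chloride 7.05 mL; potassium phosphate buffer 13.02 mL; xylose 1.78 g; dipotassium phosphate 0.61 g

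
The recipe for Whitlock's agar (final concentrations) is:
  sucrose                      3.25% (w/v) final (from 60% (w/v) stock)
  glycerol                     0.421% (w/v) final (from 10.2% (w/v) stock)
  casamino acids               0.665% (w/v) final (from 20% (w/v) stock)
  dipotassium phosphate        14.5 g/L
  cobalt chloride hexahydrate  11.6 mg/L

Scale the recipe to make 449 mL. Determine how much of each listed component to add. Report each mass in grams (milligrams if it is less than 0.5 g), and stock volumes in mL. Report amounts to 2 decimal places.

Target volume = 449 mL = 0.449 L.
sucrose: V = C2·V2/C1 = 3.25% ÷ 60% × 449 mL = 24.32 mL
glycerol: V = C2·V2/C1 = 0.421% ÷ 10.2% × 449 mL = 18.53 mL
casamino acids: C1V1 = C2V2 → 0.665% ÷ 20% × 449 mL = 14.93 mL
dipotassium phosphate: 14.5 g/L × 0.449 L = 6.51 g
cobalt chloride hexahydrate: 11.6 mg/L × 0.449 L = 5.21 mg

sucrose 24.32 mL; glycerol 18.53 mL; casamino acids 14.93 mL; dipotassium phosphate 6.51 g; cobalt chloride hexahydrate 5.21 mg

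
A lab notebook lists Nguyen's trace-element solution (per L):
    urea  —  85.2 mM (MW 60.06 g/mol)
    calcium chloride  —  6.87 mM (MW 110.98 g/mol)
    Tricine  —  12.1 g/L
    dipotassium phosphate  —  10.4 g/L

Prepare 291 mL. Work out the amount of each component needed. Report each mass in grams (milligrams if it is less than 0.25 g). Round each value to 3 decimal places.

Working volume: 291 mL = 0.291 L.
urea: 85.2 mmol/L × 60.06 g/mol × 0.291 L ÷ 1000 = 1.489 g
calcium chloride: 6.87 mmol/L × 110.98 mg/mmol × 0.291 L = 221.868 mg
Tricine: 12.1 g/L × 0.291 L = 3.521 g
dipotassium phosphate: 10.4 g/L × 0.291 L = 3.026 g

urea 1.489 g; calcium chloride 221.868 mg; Tricine 3.521 g; dipotassium phosphate 3.026 g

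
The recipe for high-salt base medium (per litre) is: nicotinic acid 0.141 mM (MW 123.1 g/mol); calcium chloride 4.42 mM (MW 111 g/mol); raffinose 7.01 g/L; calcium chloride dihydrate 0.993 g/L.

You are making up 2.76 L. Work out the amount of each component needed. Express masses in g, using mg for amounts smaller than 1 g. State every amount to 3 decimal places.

Working volume: 2.76 L.
nicotinic acid: 0.141 mmol/L × 123.1 mg/mmol × 2.76 L = 47.906 mg
calcium chloride: 4.42 mmol/L × 111 g/mol × 2.76 L ÷ 1000 = 1.354 g
raffinose: 7.01 g/L × 2.76 L = 19.348 g
calcium chloride dihydrate: 0.993 g/L × 2.76 L = 2.741 g

nicotinic acid 47.906 mg; calcium chloride 1.354 g; raffinose 19.348 g; calcium chloride dihydrate 2.741 g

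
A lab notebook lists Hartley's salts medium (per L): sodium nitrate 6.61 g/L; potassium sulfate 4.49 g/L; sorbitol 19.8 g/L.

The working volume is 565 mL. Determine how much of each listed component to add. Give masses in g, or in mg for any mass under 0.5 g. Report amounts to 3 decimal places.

sodium nitrate 3.735 g; potassium sulfate 2.537 g; sorbitol 11.187 g

Target volume = 565 mL = 0.565 L.
sodium nitrate: 6.61 g/L × 0.565 L = 3.735 g
potassium sulfate: 4.49 g/L × 0.565 L = 2.537 g
sorbitol: 19.8 g/L × 0.565 L = 11.187 g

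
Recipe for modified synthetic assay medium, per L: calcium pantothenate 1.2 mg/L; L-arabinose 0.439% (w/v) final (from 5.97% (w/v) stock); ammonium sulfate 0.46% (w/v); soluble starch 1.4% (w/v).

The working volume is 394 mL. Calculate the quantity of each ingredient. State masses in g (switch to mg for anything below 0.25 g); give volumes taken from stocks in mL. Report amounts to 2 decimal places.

calcium pantothenate 0.47 mg; L-arabinose 28.97 mL; ammonium sulfate 1.81 g; soluble starch 5.52 g

Scale factor relative to 1 L: 0.394.
calcium pantothenate: 1.2 mg/L × 0.394 L = 0.47 mg
L-arabinose: V = C2·V2/C1 = 0.439% ÷ 5.97% × 394 mL = 28.97 mL
ammonium sulfate: 0.46 g per 100 mL × 394 mL ÷ 100 = 1.81 g
soluble starch: 1.4% w/v = 14 g/L → 14 × 0.394 L = 5.52 g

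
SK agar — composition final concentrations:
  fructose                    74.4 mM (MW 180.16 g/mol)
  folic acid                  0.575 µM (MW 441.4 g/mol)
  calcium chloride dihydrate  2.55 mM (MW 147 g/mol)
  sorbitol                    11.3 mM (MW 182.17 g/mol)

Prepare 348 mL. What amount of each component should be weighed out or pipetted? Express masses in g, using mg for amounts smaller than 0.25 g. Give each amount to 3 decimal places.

fructose 4.665 g; folic acid 0.088 mg; calcium chloride dihydrate 130.448 mg; sorbitol 0.716 g

Working volume: 348 mL = 0.348 L.
fructose: 74.4 mmol/L × 180.16 g/mol × 0.348 L ÷ 1000 = 4.665 g
folic acid: 0.575 µmol/L × 441.4 g/mol × 0.348 L ÷ 1000 = 0.088 mg
calcium chloride dihydrate: 2.55 mmol/L × 147 mg/mmol × 0.348 L = 130.448 mg
sorbitol: 11.3 mmol/L × 182.17 g/mol × 0.348 L ÷ 1000 = 0.716 g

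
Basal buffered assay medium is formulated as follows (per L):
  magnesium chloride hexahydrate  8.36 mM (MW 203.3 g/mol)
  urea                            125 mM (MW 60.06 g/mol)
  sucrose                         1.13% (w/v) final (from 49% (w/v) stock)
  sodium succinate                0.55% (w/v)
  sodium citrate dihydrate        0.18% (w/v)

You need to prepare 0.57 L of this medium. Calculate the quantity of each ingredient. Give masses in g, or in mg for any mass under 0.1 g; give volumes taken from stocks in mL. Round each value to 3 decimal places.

Working volume: 0.57 L.
magnesium chloride hexahydrate: 8.36 mmol/L × 203.3 g/mol × 0.57 L ÷ 1000 = 0.969 g
urea: 125 mmol/L × 60.06 g/mol × 0.57 L ÷ 1000 = 4.279 g
sucrose: V = C2·V2/C1 = 1.13% ÷ 49% × 570 mL = 13.145 mL
sodium succinate: 0.55% w/v = 5.5 g/L → 5.5 × 0.57 L = 3.135 g
sodium citrate dihydrate: 0.18 g per 100 mL × 570 mL ÷ 100 = 1.026 g

magnesium chloride hexahydrate 0.969 g; urea 4.279 g; sucrose 13.145 mL; sodium succinate 3.135 g; sodium citrate dihydrate 1.026 g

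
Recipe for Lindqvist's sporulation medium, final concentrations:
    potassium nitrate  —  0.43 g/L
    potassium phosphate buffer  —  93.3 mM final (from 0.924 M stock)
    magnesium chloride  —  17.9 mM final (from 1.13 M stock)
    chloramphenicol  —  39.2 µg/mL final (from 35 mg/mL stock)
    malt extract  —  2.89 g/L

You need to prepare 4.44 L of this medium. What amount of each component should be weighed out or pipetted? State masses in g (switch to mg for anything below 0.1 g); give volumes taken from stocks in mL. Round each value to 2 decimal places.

Working volume: 4.44 L.
potassium nitrate: 0.43 g/L × 4.44 L = 1.91 g
potassium phosphate buffer: C1V1 = C2V2 → 93.3 mM × 4440 mL ÷ 924 mM = 448.32 mL
magnesium chloride: C1V1 = C2V2 → 17.9 mM × 4440 mL ÷ 1130 mM = 70.33 mL
chloramphenicol: dilute stock: 39.2 µg/mL × 4440 mL ÷ 35000 µg/mL = 4.97 mL
malt extract: 2.89 g/L × 4.44 L = 12.83 g

potassium nitrate 1.91 g; potassium phosphate buffer 448.32 mL; magnesium chloride 70.33 mL; chloramphenicol 4.97 mL; malt extract 12.83 g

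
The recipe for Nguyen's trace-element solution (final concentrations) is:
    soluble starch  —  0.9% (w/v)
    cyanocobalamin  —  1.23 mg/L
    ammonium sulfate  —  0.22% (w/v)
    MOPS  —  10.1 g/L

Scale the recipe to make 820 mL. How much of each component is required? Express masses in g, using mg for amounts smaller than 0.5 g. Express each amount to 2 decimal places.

soluble starch 7.38 g; cyanocobalamin 1.01 mg; ammonium sulfate 1.80 g; MOPS 8.28 g

Scale factor relative to 1 L: 0.82.
soluble starch: 0.9 g per 100 mL × 820 mL ÷ 100 = 7.38 g
cyanocobalamin: 1.23 mg/L × 0.82 L = 1.01 mg
ammonium sulfate: 0.22 g per 100 mL × 820 mL ÷ 100 = 1.80 g
MOPS: 10.1 g/L × 0.82 L = 8.28 g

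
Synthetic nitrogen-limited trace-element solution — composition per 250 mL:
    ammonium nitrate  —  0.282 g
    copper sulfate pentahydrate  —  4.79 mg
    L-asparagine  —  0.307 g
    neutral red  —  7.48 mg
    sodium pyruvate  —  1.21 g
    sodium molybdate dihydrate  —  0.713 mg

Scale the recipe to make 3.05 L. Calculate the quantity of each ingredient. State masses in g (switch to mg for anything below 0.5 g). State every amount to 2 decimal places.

Scale factor = 3050 mL / 250 mL = 12.2.
ammonium nitrate: 0.282 g × (3050 mL / 250 mL) = 3.44 g
copper sulfate pentahydrate: 4.79 mg × (3050 mL / 250 mL) = 58.44 mg
L-asparagine: 0.307 g × (3050 mL / 250 mL) = 3.75 g
neutral red: 7.48 mg × (3050 mL / 250 mL) = 91.26 mg
sodium pyruvate: 1.21 g × (3050 mL / 250 mL) = 14.76 g
sodium molybdate dihydrate: 0.713 mg × (3050 mL / 250 mL) = 8.70 mg

ammonium nitrate 3.44 g; copper sulfate pentahydrate 58.44 mg; L-asparagine 3.75 g; neutral red 91.26 mg; sodium pyruvate 14.76 g; sodium molybdate dihydrate 8.70 mg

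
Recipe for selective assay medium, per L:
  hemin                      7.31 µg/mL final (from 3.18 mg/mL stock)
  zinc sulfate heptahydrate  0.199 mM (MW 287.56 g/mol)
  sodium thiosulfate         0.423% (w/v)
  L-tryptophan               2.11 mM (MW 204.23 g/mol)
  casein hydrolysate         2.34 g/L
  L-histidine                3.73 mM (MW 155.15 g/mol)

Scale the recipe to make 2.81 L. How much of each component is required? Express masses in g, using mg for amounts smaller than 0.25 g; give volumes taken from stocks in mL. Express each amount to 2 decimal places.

hemin 6.46 mL; zinc sulfate heptahydrate 160.80 mg; sodium thiosulfate 11.89 g; L-tryptophan 1.21 g; casein hydrolysate 6.58 g; L-histidine 1.63 g

Working volume: 2.81 L.
hemin: C1V1 = C2V2 → 7.31 µg/mL × 2810 mL ÷ 3180 µg/mL = 6.46 mL
zinc sulfate heptahydrate: 0.199 mmol/L × 287.56 mg/mmol × 2.81 L = 160.80 mg
sodium thiosulfate: 0.423% w/v = 4.23 g/L → 4.23 × 2.81 L = 11.89 g
L-tryptophan: 2.11 mmol/L × 204.23 g/mol × 2.81 L ÷ 1000 = 1.21 g
casein hydrolysate: 2.34 g/L × 2.81 L = 6.58 g
L-histidine: 3.73 mmol/L × 155.15 g/mol × 2.81 L ÷ 1000 = 1.63 g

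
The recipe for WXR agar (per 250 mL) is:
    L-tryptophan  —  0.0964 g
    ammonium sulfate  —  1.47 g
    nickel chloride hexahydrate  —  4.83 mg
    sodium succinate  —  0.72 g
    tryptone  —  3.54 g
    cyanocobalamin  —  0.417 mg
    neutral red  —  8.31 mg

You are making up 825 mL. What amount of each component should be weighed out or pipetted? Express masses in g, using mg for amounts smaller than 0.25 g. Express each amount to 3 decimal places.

Ratio of target to recipe volume: 825 / 250 = 3.3.
L-tryptophan: 0.0964 g × (825 mL / 250 mL) = 0.318 g
ammonium sulfate: 1.47 g × (825 mL / 250 mL) = 4.851 g
nickel chloride hexahydrate: 4.83 mg × (825 mL / 250 mL) = 15.939 mg
sodium succinate: 0.72 g × (825 mL / 250 mL) = 2.376 g
tryptone: 3.54 g × (825 mL / 250 mL) = 11.682 g
cyanocobalamin: 0.417 mg × (825 mL / 250 mL) = 1.376 mg
neutral red: 8.31 mg × (825 mL / 250 mL) = 27.423 mg

L-tryptophan 0.318 g; ammonium sulfate 4.851 g; nickel chloride hexahydrate 15.939 mg; sodium succinate 2.376 g; tryptone 11.682 g; cyanocobalamin 1.376 mg; neutral red 27.423 mg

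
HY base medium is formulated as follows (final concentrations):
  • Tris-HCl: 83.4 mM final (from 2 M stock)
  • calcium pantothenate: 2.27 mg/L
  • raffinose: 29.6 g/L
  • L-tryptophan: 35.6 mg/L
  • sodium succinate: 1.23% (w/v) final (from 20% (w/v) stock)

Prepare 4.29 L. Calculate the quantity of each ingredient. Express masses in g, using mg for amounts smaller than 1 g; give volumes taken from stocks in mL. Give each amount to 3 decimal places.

Scale factor relative to 1 L: 4.29.
Tris-HCl: dilute stock: 83.4 mM × 4290 mL ÷ 2000 mM = 178.893 mL
calcium pantothenate: 2.27 mg/L × 4.29 L = 9.738 mg
raffinose: 29.6 g/L × 4.29 L = 126.984 g
L-tryptophan: 35.6 mg/L × 4.29 L = 152.724 mg
sodium succinate: C1V1 = C2V2 → 1.23% ÷ 20% × 4290 mL = 263.835 mL

Tris-HCl 178.893 mL; calcium pantothenate 9.738 mg; raffinose 126.984 g; L-tryptophan 152.724 mg; sodium succinate 263.835 mL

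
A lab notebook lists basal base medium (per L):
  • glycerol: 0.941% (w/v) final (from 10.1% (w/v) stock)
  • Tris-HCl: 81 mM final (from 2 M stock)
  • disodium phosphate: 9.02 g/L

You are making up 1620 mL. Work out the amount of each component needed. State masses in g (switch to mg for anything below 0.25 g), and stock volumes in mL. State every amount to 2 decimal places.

Target volume = 1620 mL = 1.62 L.
glycerol: V = C2·V2/C1 = 0.941% ÷ 10.1% × 1620 mL = 150.93 mL
Tris-HCl: C1V1 = C2V2 → 81 mM × 1620 mL ÷ 2000 mM = 65.61 mL
disodium phosphate: 9.02 g/L × 1.62 L = 14.61 g

glycerol 150.93 mL; Tris-HCl 65.61 mL; disodium phosphate 14.61 g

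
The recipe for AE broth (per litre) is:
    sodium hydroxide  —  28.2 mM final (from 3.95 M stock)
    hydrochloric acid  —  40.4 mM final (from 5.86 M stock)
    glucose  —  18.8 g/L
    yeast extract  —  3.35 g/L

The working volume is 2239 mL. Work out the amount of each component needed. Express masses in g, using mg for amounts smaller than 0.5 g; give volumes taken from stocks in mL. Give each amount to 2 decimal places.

Target volume = 2239 mL = 2.239 L.
sodium hydroxide: dilute stock: 28.2 mM × 2239 mL ÷ 3950 mM = 15.98 mL
hydrochloric acid: C1V1 = C2V2 → 40.4 mM × 2239 mL ÷ 5860 mM = 15.44 mL
glucose: 18.8 g/L × 2.239 L = 42.09 g
yeast extract: 3.35 g/L × 2.239 L = 7.50 g

sodium hydroxide 15.98 mL; hydrochloric acid 15.44 mL; glucose 42.09 g; yeast extract 7.50 g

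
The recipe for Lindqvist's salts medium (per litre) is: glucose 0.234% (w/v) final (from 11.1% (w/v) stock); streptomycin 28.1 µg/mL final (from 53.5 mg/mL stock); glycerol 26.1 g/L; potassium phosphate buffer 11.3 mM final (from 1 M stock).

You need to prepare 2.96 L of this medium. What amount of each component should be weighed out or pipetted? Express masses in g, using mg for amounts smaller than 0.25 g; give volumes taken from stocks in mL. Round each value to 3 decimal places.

Scale factor relative to 1 L: 2.96.
glucose: dilute stock: 0.234% ÷ 11.1% × 2960 mL = 62.400 mL
streptomycin: V = C2·V2/C1 = 28.1 µg/mL × 2960 mL ÷ 53500 µg/mL = 1.555 mL
glycerol: 26.1 g/L × 2.96 L = 77.256 g
potassium phosphate buffer: dilute stock: 11.3 mM × 2960 mL ÷ 1000 mM = 33.448 mL

glucose 62.400 mL; streptomycin 1.555 mL; glycerol 77.256 g; potassium phosphate buffer 33.448 mL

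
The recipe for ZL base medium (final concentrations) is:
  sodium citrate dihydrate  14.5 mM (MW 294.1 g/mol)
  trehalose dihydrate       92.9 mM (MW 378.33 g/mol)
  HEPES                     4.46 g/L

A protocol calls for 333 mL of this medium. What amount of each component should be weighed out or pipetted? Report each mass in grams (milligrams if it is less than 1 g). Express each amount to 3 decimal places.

Target volume = 333 mL = 0.333 L.
sodium citrate dihydrate: 14.5 mmol/L × 294.1 g/mol × 0.333 L ÷ 1000 = 1.420 g
trehalose dihydrate: 92.9 mmol/L × 378.33 g/mol × 0.333 L ÷ 1000 = 11.704 g
HEPES: 4.46 g/L × 0.333 L = 1.485 g

sodium citrate dihydrate 1.420 g; trehalose dihydrate 11.704 g; HEPES 1.485 g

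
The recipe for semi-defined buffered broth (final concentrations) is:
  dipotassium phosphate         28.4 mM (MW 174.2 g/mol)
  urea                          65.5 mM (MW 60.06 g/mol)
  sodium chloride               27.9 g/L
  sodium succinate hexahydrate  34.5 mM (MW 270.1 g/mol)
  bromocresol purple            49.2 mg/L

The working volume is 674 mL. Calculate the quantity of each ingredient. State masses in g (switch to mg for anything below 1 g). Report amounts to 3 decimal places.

Target volume = 674 mL = 0.674 L.
dipotassium phosphate: 28.4 mmol/L × 174.2 g/mol × 0.674 L ÷ 1000 = 3.334 g
urea: 65.5 mmol/L × 60.06 g/mol × 0.674 L ÷ 1000 = 2.651 g
sodium chloride: 27.9 g/L × 0.674 L = 18.805 g
sodium succinate hexahydrate: 34.5 mmol/L × 270.1 g/mol × 0.674 L ÷ 1000 = 6.281 g
bromocresol purple: 49.2 mg/L × 0.674 L = 33.161 mg

dipotassium phosphate 3.334 g; urea 2.651 g; sodium chloride 18.805 g; sodium succinate hexahydrate 6.281 g; bromocresol purple 33.161 mg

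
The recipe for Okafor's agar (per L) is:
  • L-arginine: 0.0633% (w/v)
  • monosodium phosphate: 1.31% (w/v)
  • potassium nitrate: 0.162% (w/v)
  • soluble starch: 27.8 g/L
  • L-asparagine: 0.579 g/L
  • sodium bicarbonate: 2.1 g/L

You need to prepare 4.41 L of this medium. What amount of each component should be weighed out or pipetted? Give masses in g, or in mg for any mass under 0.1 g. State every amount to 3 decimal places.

Working volume: 4.41 L.
L-arginine: 0.0633 g per 100 mL × 4410 mL ÷ 100 = 2.792 g
monosodium phosphate: 1.31% w/v = 13.1 g/L → 13.1 × 4.41 L = 57.771 g
potassium nitrate: 0.162 g per 100 mL × 4410 mL ÷ 100 = 7.144 g
soluble starch: 27.8 g/L × 4.41 L = 122.598 g
L-asparagine: 0.579 g/L × 4.41 L = 2.553 g
sodium bicarbonate: 2.1 g/L × 4.41 L = 9.261 g

L-arginine 2.792 g; monosodium phosphate 57.771 g; potassium nitrate 7.144 g; soluble starch 122.598 g; L-asparagine 2.553 g; sodium bicarbonate 9.261 g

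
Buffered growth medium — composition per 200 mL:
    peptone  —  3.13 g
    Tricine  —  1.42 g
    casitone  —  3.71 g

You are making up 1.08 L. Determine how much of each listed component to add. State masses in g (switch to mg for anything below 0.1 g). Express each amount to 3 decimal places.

Ratio of target to recipe volume: 1080 / 200 = 5.4.
peptone: 3.13 g × (1080 mL / 200 mL) = 16.902 g
Tricine: 1.42 g × (1080 mL / 200 mL) = 7.668 g
casitone: 3.71 g × (1080 mL / 200 mL) = 20.034 g

peptone 16.902 g; Tricine 7.668 g; casitone 20.034 g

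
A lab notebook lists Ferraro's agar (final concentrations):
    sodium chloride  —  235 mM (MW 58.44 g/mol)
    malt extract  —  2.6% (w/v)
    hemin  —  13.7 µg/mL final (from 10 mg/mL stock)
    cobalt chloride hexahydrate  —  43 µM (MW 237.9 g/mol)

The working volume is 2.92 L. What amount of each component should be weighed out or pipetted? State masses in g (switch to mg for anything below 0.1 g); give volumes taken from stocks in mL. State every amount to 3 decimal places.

sodium chloride 40.102 g; malt extract 75.920 g; hemin 4.000 mL; cobalt chloride hexahydrate 29.871 mg

Working volume: 2.92 L.
sodium chloride: 235 mmol/L × 58.44 g/mol × 2.92 L ÷ 1000 = 40.102 g
malt extract: 2.6% w/v = 26 g/L → 26 × 2.92 L = 75.920 g
hemin: dilute stock: 13.7 µg/mL × 2920 mL ÷ 10000 µg/mL = 4.000 mL
cobalt chloride hexahydrate: 43 µmol/L × 237.9 g/mol × 2.92 L ÷ 1000 = 29.871 mg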